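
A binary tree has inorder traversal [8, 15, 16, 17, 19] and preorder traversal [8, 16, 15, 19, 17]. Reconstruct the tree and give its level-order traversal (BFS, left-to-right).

Inorder:  [8, 15, 16, 17, 19]
Preorder: [8, 16, 15, 19, 17]
Algorithm: preorder visits root first, so consume preorder in order;
for each root, split the current inorder slice at that value into
left-subtree inorder and right-subtree inorder, then recurse.
Recursive splits:
  root=8; inorder splits into left=[], right=[15, 16, 17, 19]
  root=16; inorder splits into left=[15], right=[17, 19]
  root=15; inorder splits into left=[], right=[]
  root=19; inorder splits into left=[17], right=[]
  root=17; inorder splits into left=[], right=[]
Reconstructed level-order: [8, 16, 15, 19, 17]


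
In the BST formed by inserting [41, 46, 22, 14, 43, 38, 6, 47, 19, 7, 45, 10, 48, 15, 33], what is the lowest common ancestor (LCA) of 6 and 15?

Tree insertion order: [41, 46, 22, 14, 43, 38, 6, 47, 19, 7, 45, 10, 48, 15, 33]
Tree (level-order array): [41, 22, 46, 14, 38, 43, 47, 6, 19, 33, None, None, 45, None, 48, None, 7, 15, None, None, None, None, None, None, None, None, 10]
In a BST, the LCA of p=6, q=15 is the first node v on the
root-to-leaf path with p <= v <= q (go left if both < v, right if both > v).
Walk from root:
  at 41: both 6 and 15 < 41, go left
  at 22: both 6 and 15 < 22, go left
  at 14: 6 <= 14 <= 15, this is the LCA
LCA = 14


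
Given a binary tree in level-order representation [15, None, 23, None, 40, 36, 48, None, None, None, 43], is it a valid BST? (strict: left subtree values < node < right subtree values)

Level-order array: [15, None, 23, None, 40, 36, 48, None, None, None, 43]
Validate using subtree bounds (lo, hi): at each node, require lo < value < hi,
then recurse left with hi=value and right with lo=value.
Preorder trace (stopping at first violation):
  at node 15 with bounds (-inf, +inf): OK
  at node 23 with bounds (15, +inf): OK
  at node 40 with bounds (23, +inf): OK
  at node 36 with bounds (23, 40): OK
  at node 48 with bounds (40, +inf): OK
  at node 43 with bounds (48, +inf): VIOLATION
Node 43 violates its bound: not (48 < 43 < +inf).
Result: Not a valid BST


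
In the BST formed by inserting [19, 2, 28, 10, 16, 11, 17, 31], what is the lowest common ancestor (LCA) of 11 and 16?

Tree insertion order: [19, 2, 28, 10, 16, 11, 17, 31]
Tree (level-order array): [19, 2, 28, None, 10, None, 31, None, 16, None, None, 11, 17]
In a BST, the LCA of p=11, q=16 is the first node v on the
root-to-leaf path with p <= v <= q (go left if both < v, right if both > v).
Walk from root:
  at 19: both 11 and 16 < 19, go left
  at 2: both 11 and 16 > 2, go right
  at 10: both 11 and 16 > 10, go right
  at 16: 11 <= 16 <= 16, this is the LCA
LCA = 16


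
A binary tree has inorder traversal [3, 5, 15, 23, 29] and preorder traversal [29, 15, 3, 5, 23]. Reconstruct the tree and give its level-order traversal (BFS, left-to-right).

Inorder:  [3, 5, 15, 23, 29]
Preorder: [29, 15, 3, 5, 23]
Algorithm: preorder visits root first, so consume preorder in order;
for each root, split the current inorder slice at that value into
left-subtree inorder and right-subtree inorder, then recurse.
Recursive splits:
  root=29; inorder splits into left=[3, 5, 15, 23], right=[]
  root=15; inorder splits into left=[3, 5], right=[23]
  root=3; inorder splits into left=[], right=[5]
  root=5; inorder splits into left=[], right=[]
  root=23; inorder splits into left=[], right=[]
Reconstructed level-order: [29, 15, 3, 23, 5]


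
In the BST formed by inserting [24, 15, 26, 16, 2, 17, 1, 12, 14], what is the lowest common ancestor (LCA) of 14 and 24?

Tree insertion order: [24, 15, 26, 16, 2, 17, 1, 12, 14]
Tree (level-order array): [24, 15, 26, 2, 16, None, None, 1, 12, None, 17, None, None, None, 14]
In a BST, the LCA of p=14, q=24 is the first node v on the
root-to-leaf path with p <= v <= q (go left if both < v, right if both > v).
Walk from root:
  at 24: 14 <= 24 <= 24, this is the LCA
LCA = 24


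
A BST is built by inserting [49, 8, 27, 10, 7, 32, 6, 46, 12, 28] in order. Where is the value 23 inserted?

Starting tree (level order): [49, 8, None, 7, 27, 6, None, 10, 32, None, None, None, 12, 28, 46]
Insertion path: 49 -> 8 -> 27 -> 10 -> 12
Result: insert 23 as right child of 12
Final tree (level order): [49, 8, None, 7, 27, 6, None, 10, 32, None, None, None, 12, 28, 46, None, 23]


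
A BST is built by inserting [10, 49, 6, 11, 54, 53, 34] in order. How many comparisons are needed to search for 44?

Search path for 44: 10 -> 49 -> 11 -> 34
Found: False
Comparisons: 4


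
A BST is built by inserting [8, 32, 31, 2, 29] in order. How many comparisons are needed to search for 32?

Search path for 32: 8 -> 32
Found: True
Comparisons: 2


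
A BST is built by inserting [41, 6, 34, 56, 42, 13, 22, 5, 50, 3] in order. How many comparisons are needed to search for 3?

Search path for 3: 41 -> 6 -> 5 -> 3
Found: True
Comparisons: 4


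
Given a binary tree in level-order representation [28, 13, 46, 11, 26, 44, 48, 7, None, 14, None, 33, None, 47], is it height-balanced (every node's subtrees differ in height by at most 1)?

Tree (level-order array): [28, 13, 46, 11, 26, 44, 48, 7, None, 14, None, 33, None, 47]
Definition: a tree is height-balanced if, at every node, |h(left) - h(right)| <= 1 (empty subtree has height -1).
Bottom-up per-node check:
  node 7: h_left=-1, h_right=-1, diff=0 [OK], height=0
  node 11: h_left=0, h_right=-1, diff=1 [OK], height=1
  node 14: h_left=-1, h_right=-1, diff=0 [OK], height=0
  node 26: h_left=0, h_right=-1, diff=1 [OK], height=1
  node 13: h_left=1, h_right=1, diff=0 [OK], height=2
  node 33: h_left=-1, h_right=-1, diff=0 [OK], height=0
  node 44: h_left=0, h_right=-1, diff=1 [OK], height=1
  node 47: h_left=-1, h_right=-1, diff=0 [OK], height=0
  node 48: h_left=0, h_right=-1, diff=1 [OK], height=1
  node 46: h_left=1, h_right=1, diff=0 [OK], height=2
  node 28: h_left=2, h_right=2, diff=0 [OK], height=3
All nodes satisfy the balance condition.
Result: Balanced


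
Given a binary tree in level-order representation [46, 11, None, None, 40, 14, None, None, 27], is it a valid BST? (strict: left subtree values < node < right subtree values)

Level-order array: [46, 11, None, None, 40, 14, None, None, 27]
Validate using subtree bounds (lo, hi): at each node, require lo < value < hi,
then recurse left with hi=value and right with lo=value.
Preorder trace (stopping at first violation):
  at node 46 with bounds (-inf, +inf): OK
  at node 11 with bounds (-inf, 46): OK
  at node 40 with bounds (11, 46): OK
  at node 14 with bounds (11, 40): OK
  at node 27 with bounds (14, 40): OK
No violation found at any node.
Result: Valid BST


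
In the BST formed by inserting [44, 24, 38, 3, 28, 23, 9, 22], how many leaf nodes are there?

Tree built from: [44, 24, 38, 3, 28, 23, 9, 22]
Tree (level-order array): [44, 24, None, 3, 38, None, 23, 28, None, 9, None, None, None, None, 22]
Rule: A leaf has 0 children.
Per-node child counts:
  node 44: 1 child(ren)
  node 24: 2 child(ren)
  node 3: 1 child(ren)
  node 23: 1 child(ren)
  node 9: 1 child(ren)
  node 22: 0 child(ren)
  node 38: 1 child(ren)
  node 28: 0 child(ren)
Matching nodes: [22, 28]
Count of leaf nodes: 2


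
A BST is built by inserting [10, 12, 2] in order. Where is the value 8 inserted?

Starting tree (level order): [10, 2, 12]
Insertion path: 10 -> 2
Result: insert 8 as right child of 2
Final tree (level order): [10, 2, 12, None, 8]


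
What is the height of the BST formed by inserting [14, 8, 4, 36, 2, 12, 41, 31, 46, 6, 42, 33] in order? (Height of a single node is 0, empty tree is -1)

Insertion order: [14, 8, 4, 36, 2, 12, 41, 31, 46, 6, 42, 33]
Tree (level-order array): [14, 8, 36, 4, 12, 31, 41, 2, 6, None, None, None, 33, None, 46, None, None, None, None, None, None, 42]
Compute height bottom-up (empty subtree = -1):
  height(2) = 1 + max(-1, -1) = 0
  height(6) = 1 + max(-1, -1) = 0
  height(4) = 1 + max(0, 0) = 1
  height(12) = 1 + max(-1, -1) = 0
  height(8) = 1 + max(1, 0) = 2
  height(33) = 1 + max(-1, -1) = 0
  height(31) = 1 + max(-1, 0) = 1
  height(42) = 1 + max(-1, -1) = 0
  height(46) = 1 + max(0, -1) = 1
  height(41) = 1 + max(-1, 1) = 2
  height(36) = 1 + max(1, 2) = 3
  height(14) = 1 + max(2, 3) = 4
Height = 4


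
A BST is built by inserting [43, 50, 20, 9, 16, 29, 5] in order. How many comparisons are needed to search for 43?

Search path for 43: 43
Found: True
Comparisons: 1


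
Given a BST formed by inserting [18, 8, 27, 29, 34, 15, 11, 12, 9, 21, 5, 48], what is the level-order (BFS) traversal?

Tree insertion order: [18, 8, 27, 29, 34, 15, 11, 12, 9, 21, 5, 48]
Tree (level-order array): [18, 8, 27, 5, 15, 21, 29, None, None, 11, None, None, None, None, 34, 9, 12, None, 48]
BFS from the root, enqueuing left then right child of each popped node:
  queue [18] -> pop 18, enqueue [8, 27], visited so far: [18]
  queue [8, 27] -> pop 8, enqueue [5, 15], visited so far: [18, 8]
  queue [27, 5, 15] -> pop 27, enqueue [21, 29], visited so far: [18, 8, 27]
  queue [5, 15, 21, 29] -> pop 5, enqueue [none], visited so far: [18, 8, 27, 5]
  queue [15, 21, 29] -> pop 15, enqueue [11], visited so far: [18, 8, 27, 5, 15]
  queue [21, 29, 11] -> pop 21, enqueue [none], visited so far: [18, 8, 27, 5, 15, 21]
  queue [29, 11] -> pop 29, enqueue [34], visited so far: [18, 8, 27, 5, 15, 21, 29]
  queue [11, 34] -> pop 11, enqueue [9, 12], visited so far: [18, 8, 27, 5, 15, 21, 29, 11]
  queue [34, 9, 12] -> pop 34, enqueue [48], visited so far: [18, 8, 27, 5, 15, 21, 29, 11, 34]
  queue [9, 12, 48] -> pop 9, enqueue [none], visited so far: [18, 8, 27, 5, 15, 21, 29, 11, 34, 9]
  queue [12, 48] -> pop 12, enqueue [none], visited so far: [18, 8, 27, 5, 15, 21, 29, 11, 34, 9, 12]
  queue [48] -> pop 48, enqueue [none], visited so far: [18, 8, 27, 5, 15, 21, 29, 11, 34, 9, 12, 48]
Result: [18, 8, 27, 5, 15, 21, 29, 11, 34, 9, 12, 48]


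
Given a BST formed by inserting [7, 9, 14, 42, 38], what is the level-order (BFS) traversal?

Tree insertion order: [7, 9, 14, 42, 38]
Tree (level-order array): [7, None, 9, None, 14, None, 42, 38]
BFS from the root, enqueuing left then right child of each popped node:
  queue [7] -> pop 7, enqueue [9], visited so far: [7]
  queue [9] -> pop 9, enqueue [14], visited so far: [7, 9]
  queue [14] -> pop 14, enqueue [42], visited so far: [7, 9, 14]
  queue [42] -> pop 42, enqueue [38], visited so far: [7, 9, 14, 42]
  queue [38] -> pop 38, enqueue [none], visited so far: [7, 9, 14, 42, 38]
Result: [7, 9, 14, 42, 38]


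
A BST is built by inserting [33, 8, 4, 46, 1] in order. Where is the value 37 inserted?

Starting tree (level order): [33, 8, 46, 4, None, None, None, 1]
Insertion path: 33 -> 46
Result: insert 37 as left child of 46
Final tree (level order): [33, 8, 46, 4, None, 37, None, 1]


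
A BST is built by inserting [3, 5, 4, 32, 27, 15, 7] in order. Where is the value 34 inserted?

Starting tree (level order): [3, None, 5, 4, 32, None, None, 27, None, 15, None, 7]
Insertion path: 3 -> 5 -> 32
Result: insert 34 as right child of 32
Final tree (level order): [3, None, 5, 4, 32, None, None, 27, 34, 15, None, None, None, 7]


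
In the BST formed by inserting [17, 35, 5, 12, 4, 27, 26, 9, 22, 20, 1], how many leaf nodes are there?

Tree built from: [17, 35, 5, 12, 4, 27, 26, 9, 22, 20, 1]
Tree (level-order array): [17, 5, 35, 4, 12, 27, None, 1, None, 9, None, 26, None, None, None, None, None, 22, None, 20]
Rule: A leaf has 0 children.
Per-node child counts:
  node 17: 2 child(ren)
  node 5: 2 child(ren)
  node 4: 1 child(ren)
  node 1: 0 child(ren)
  node 12: 1 child(ren)
  node 9: 0 child(ren)
  node 35: 1 child(ren)
  node 27: 1 child(ren)
  node 26: 1 child(ren)
  node 22: 1 child(ren)
  node 20: 0 child(ren)
Matching nodes: [1, 9, 20]
Count of leaf nodes: 3


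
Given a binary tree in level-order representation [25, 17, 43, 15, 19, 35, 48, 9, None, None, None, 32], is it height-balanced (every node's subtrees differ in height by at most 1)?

Tree (level-order array): [25, 17, 43, 15, 19, 35, 48, 9, None, None, None, 32]
Definition: a tree is height-balanced if, at every node, |h(left) - h(right)| <= 1 (empty subtree has height -1).
Bottom-up per-node check:
  node 9: h_left=-1, h_right=-1, diff=0 [OK], height=0
  node 15: h_left=0, h_right=-1, diff=1 [OK], height=1
  node 19: h_left=-1, h_right=-1, diff=0 [OK], height=0
  node 17: h_left=1, h_right=0, diff=1 [OK], height=2
  node 32: h_left=-1, h_right=-1, diff=0 [OK], height=0
  node 35: h_left=0, h_right=-1, diff=1 [OK], height=1
  node 48: h_left=-1, h_right=-1, diff=0 [OK], height=0
  node 43: h_left=1, h_right=0, diff=1 [OK], height=2
  node 25: h_left=2, h_right=2, diff=0 [OK], height=3
All nodes satisfy the balance condition.
Result: Balanced


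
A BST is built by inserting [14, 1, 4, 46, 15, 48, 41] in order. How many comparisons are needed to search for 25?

Search path for 25: 14 -> 46 -> 15 -> 41
Found: False
Comparisons: 4


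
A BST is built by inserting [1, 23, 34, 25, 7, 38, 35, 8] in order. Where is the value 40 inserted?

Starting tree (level order): [1, None, 23, 7, 34, None, 8, 25, 38, None, None, None, None, 35]
Insertion path: 1 -> 23 -> 34 -> 38
Result: insert 40 as right child of 38
Final tree (level order): [1, None, 23, 7, 34, None, 8, 25, 38, None, None, None, None, 35, 40]


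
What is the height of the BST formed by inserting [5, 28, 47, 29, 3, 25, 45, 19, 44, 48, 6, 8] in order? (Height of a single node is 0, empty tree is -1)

Insertion order: [5, 28, 47, 29, 3, 25, 45, 19, 44, 48, 6, 8]
Tree (level-order array): [5, 3, 28, None, None, 25, 47, 19, None, 29, 48, 6, None, None, 45, None, None, None, 8, 44]
Compute height bottom-up (empty subtree = -1):
  height(3) = 1 + max(-1, -1) = 0
  height(8) = 1 + max(-1, -1) = 0
  height(6) = 1 + max(-1, 0) = 1
  height(19) = 1 + max(1, -1) = 2
  height(25) = 1 + max(2, -1) = 3
  height(44) = 1 + max(-1, -1) = 0
  height(45) = 1 + max(0, -1) = 1
  height(29) = 1 + max(-1, 1) = 2
  height(48) = 1 + max(-1, -1) = 0
  height(47) = 1 + max(2, 0) = 3
  height(28) = 1 + max(3, 3) = 4
  height(5) = 1 + max(0, 4) = 5
Height = 5


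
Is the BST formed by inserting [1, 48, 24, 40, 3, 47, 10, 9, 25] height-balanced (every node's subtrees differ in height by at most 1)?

Tree (level-order array): [1, None, 48, 24, None, 3, 40, None, 10, 25, 47, 9]
Definition: a tree is height-balanced if, at every node, |h(left) - h(right)| <= 1 (empty subtree has height -1).
Bottom-up per-node check:
  node 9: h_left=-1, h_right=-1, diff=0 [OK], height=0
  node 10: h_left=0, h_right=-1, diff=1 [OK], height=1
  node 3: h_left=-1, h_right=1, diff=2 [FAIL (|-1-1|=2 > 1)], height=2
  node 25: h_left=-1, h_right=-1, diff=0 [OK], height=0
  node 47: h_left=-1, h_right=-1, diff=0 [OK], height=0
  node 40: h_left=0, h_right=0, diff=0 [OK], height=1
  node 24: h_left=2, h_right=1, diff=1 [OK], height=3
  node 48: h_left=3, h_right=-1, diff=4 [FAIL (|3--1|=4 > 1)], height=4
  node 1: h_left=-1, h_right=4, diff=5 [FAIL (|-1-4|=5 > 1)], height=5
Node 3 violates the condition: |-1 - 1| = 2 > 1.
Result: Not balanced


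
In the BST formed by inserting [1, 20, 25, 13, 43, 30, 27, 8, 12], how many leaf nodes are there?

Tree built from: [1, 20, 25, 13, 43, 30, 27, 8, 12]
Tree (level-order array): [1, None, 20, 13, 25, 8, None, None, 43, None, 12, 30, None, None, None, 27]
Rule: A leaf has 0 children.
Per-node child counts:
  node 1: 1 child(ren)
  node 20: 2 child(ren)
  node 13: 1 child(ren)
  node 8: 1 child(ren)
  node 12: 0 child(ren)
  node 25: 1 child(ren)
  node 43: 1 child(ren)
  node 30: 1 child(ren)
  node 27: 0 child(ren)
Matching nodes: [12, 27]
Count of leaf nodes: 2


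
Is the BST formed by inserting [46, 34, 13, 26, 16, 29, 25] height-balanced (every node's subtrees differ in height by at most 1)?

Tree (level-order array): [46, 34, None, 13, None, None, 26, 16, 29, None, 25]
Definition: a tree is height-balanced if, at every node, |h(left) - h(right)| <= 1 (empty subtree has height -1).
Bottom-up per-node check:
  node 25: h_left=-1, h_right=-1, diff=0 [OK], height=0
  node 16: h_left=-1, h_right=0, diff=1 [OK], height=1
  node 29: h_left=-1, h_right=-1, diff=0 [OK], height=0
  node 26: h_left=1, h_right=0, diff=1 [OK], height=2
  node 13: h_left=-1, h_right=2, diff=3 [FAIL (|-1-2|=3 > 1)], height=3
  node 34: h_left=3, h_right=-1, diff=4 [FAIL (|3--1|=4 > 1)], height=4
  node 46: h_left=4, h_right=-1, diff=5 [FAIL (|4--1|=5 > 1)], height=5
Node 13 violates the condition: |-1 - 2| = 3 > 1.
Result: Not balanced


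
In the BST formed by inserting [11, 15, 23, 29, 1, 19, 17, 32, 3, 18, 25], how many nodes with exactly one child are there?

Tree built from: [11, 15, 23, 29, 1, 19, 17, 32, 3, 18, 25]
Tree (level-order array): [11, 1, 15, None, 3, None, 23, None, None, 19, 29, 17, None, 25, 32, None, 18]
Rule: These are nodes with exactly 1 non-null child.
Per-node child counts:
  node 11: 2 child(ren)
  node 1: 1 child(ren)
  node 3: 0 child(ren)
  node 15: 1 child(ren)
  node 23: 2 child(ren)
  node 19: 1 child(ren)
  node 17: 1 child(ren)
  node 18: 0 child(ren)
  node 29: 2 child(ren)
  node 25: 0 child(ren)
  node 32: 0 child(ren)
Matching nodes: [1, 15, 19, 17]
Count of nodes with exactly one child: 4


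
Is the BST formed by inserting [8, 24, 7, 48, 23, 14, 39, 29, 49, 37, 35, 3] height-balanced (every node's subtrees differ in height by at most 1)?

Tree (level-order array): [8, 7, 24, 3, None, 23, 48, None, None, 14, None, 39, 49, None, None, 29, None, None, None, None, 37, 35]
Definition: a tree is height-balanced if, at every node, |h(left) - h(right)| <= 1 (empty subtree has height -1).
Bottom-up per-node check:
  node 3: h_left=-1, h_right=-1, diff=0 [OK], height=0
  node 7: h_left=0, h_right=-1, diff=1 [OK], height=1
  node 14: h_left=-1, h_right=-1, diff=0 [OK], height=0
  node 23: h_left=0, h_right=-1, diff=1 [OK], height=1
  node 35: h_left=-1, h_right=-1, diff=0 [OK], height=0
  node 37: h_left=0, h_right=-1, diff=1 [OK], height=1
  node 29: h_left=-1, h_right=1, diff=2 [FAIL (|-1-1|=2 > 1)], height=2
  node 39: h_left=2, h_right=-1, diff=3 [FAIL (|2--1|=3 > 1)], height=3
  node 49: h_left=-1, h_right=-1, diff=0 [OK], height=0
  node 48: h_left=3, h_right=0, diff=3 [FAIL (|3-0|=3 > 1)], height=4
  node 24: h_left=1, h_right=4, diff=3 [FAIL (|1-4|=3 > 1)], height=5
  node 8: h_left=1, h_right=5, diff=4 [FAIL (|1-5|=4 > 1)], height=6
Node 29 violates the condition: |-1 - 1| = 2 > 1.
Result: Not balanced


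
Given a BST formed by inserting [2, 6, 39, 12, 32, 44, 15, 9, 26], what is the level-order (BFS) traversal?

Tree insertion order: [2, 6, 39, 12, 32, 44, 15, 9, 26]
Tree (level-order array): [2, None, 6, None, 39, 12, 44, 9, 32, None, None, None, None, 15, None, None, 26]
BFS from the root, enqueuing left then right child of each popped node:
  queue [2] -> pop 2, enqueue [6], visited so far: [2]
  queue [6] -> pop 6, enqueue [39], visited so far: [2, 6]
  queue [39] -> pop 39, enqueue [12, 44], visited so far: [2, 6, 39]
  queue [12, 44] -> pop 12, enqueue [9, 32], visited so far: [2, 6, 39, 12]
  queue [44, 9, 32] -> pop 44, enqueue [none], visited so far: [2, 6, 39, 12, 44]
  queue [9, 32] -> pop 9, enqueue [none], visited so far: [2, 6, 39, 12, 44, 9]
  queue [32] -> pop 32, enqueue [15], visited so far: [2, 6, 39, 12, 44, 9, 32]
  queue [15] -> pop 15, enqueue [26], visited so far: [2, 6, 39, 12, 44, 9, 32, 15]
  queue [26] -> pop 26, enqueue [none], visited so far: [2, 6, 39, 12, 44, 9, 32, 15, 26]
Result: [2, 6, 39, 12, 44, 9, 32, 15, 26]


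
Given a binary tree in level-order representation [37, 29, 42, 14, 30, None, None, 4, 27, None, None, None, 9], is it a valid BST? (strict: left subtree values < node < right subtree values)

Level-order array: [37, 29, 42, 14, 30, None, None, 4, 27, None, None, None, 9]
Validate using subtree bounds (lo, hi): at each node, require lo < value < hi,
then recurse left with hi=value and right with lo=value.
Preorder trace (stopping at first violation):
  at node 37 with bounds (-inf, +inf): OK
  at node 29 with bounds (-inf, 37): OK
  at node 14 with bounds (-inf, 29): OK
  at node 4 with bounds (-inf, 14): OK
  at node 9 with bounds (4, 14): OK
  at node 27 with bounds (14, 29): OK
  at node 30 with bounds (29, 37): OK
  at node 42 with bounds (37, +inf): OK
No violation found at any node.
Result: Valid BST


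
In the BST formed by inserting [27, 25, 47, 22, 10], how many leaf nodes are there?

Tree built from: [27, 25, 47, 22, 10]
Tree (level-order array): [27, 25, 47, 22, None, None, None, 10]
Rule: A leaf has 0 children.
Per-node child counts:
  node 27: 2 child(ren)
  node 25: 1 child(ren)
  node 22: 1 child(ren)
  node 10: 0 child(ren)
  node 47: 0 child(ren)
Matching nodes: [10, 47]
Count of leaf nodes: 2


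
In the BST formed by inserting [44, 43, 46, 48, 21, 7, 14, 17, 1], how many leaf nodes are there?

Tree built from: [44, 43, 46, 48, 21, 7, 14, 17, 1]
Tree (level-order array): [44, 43, 46, 21, None, None, 48, 7, None, None, None, 1, 14, None, None, None, 17]
Rule: A leaf has 0 children.
Per-node child counts:
  node 44: 2 child(ren)
  node 43: 1 child(ren)
  node 21: 1 child(ren)
  node 7: 2 child(ren)
  node 1: 0 child(ren)
  node 14: 1 child(ren)
  node 17: 0 child(ren)
  node 46: 1 child(ren)
  node 48: 0 child(ren)
Matching nodes: [1, 17, 48]
Count of leaf nodes: 3


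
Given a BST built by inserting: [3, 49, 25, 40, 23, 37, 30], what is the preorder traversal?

Tree insertion order: [3, 49, 25, 40, 23, 37, 30]
Tree (level-order array): [3, None, 49, 25, None, 23, 40, None, None, 37, None, 30]
Preorder traversal: [3, 49, 25, 23, 40, 37, 30]


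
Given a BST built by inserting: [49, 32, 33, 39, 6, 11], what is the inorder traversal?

Tree insertion order: [49, 32, 33, 39, 6, 11]
Tree (level-order array): [49, 32, None, 6, 33, None, 11, None, 39]
Inorder traversal: [6, 11, 32, 33, 39, 49]


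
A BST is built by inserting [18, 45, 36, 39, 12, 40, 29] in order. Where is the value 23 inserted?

Starting tree (level order): [18, 12, 45, None, None, 36, None, 29, 39, None, None, None, 40]
Insertion path: 18 -> 45 -> 36 -> 29
Result: insert 23 as left child of 29
Final tree (level order): [18, 12, 45, None, None, 36, None, 29, 39, 23, None, None, 40]


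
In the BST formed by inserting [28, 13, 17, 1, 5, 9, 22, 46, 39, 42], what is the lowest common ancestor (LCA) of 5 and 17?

Tree insertion order: [28, 13, 17, 1, 5, 9, 22, 46, 39, 42]
Tree (level-order array): [28, 13, 46, 1, 17, 39, None, None, 5, None, 22, None, 42, None, 9]
In a BST, the LCA of p=5, q=17 is the first node v on the
root-to-leaf path with p <= v <= q (go left if both < v, right if both > v).
Walk from root:
  at 28: both 5 and 17 < 28, go left
  at 13: 5 <= 13 <= 17, this is the LCA
LCA = 13


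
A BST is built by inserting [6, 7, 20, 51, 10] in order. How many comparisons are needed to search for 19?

Search path for 19: 6 -> 7 -> 20 -> 10
Found: False
Comparisons: 4


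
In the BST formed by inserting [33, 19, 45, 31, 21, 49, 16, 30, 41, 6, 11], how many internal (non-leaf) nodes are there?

Tree built from: [33, 19, 45, 31, 21, 49, 16, 30, 41, 6, 11]
Tree (level-order array): [33, 19, 45, 16, 31, 41, 49, 6, None, 21, None, None, None, None, None, None, 11, None, 30]
Rule: An internal node has at least one child.
Per-node child counts:
  node 33: 2 child(ren)
  node 19: 2 child(ren)
  node 16: 1 child(ren)
  node 6: 1 child(ren)
  node 11: 0 child(ren)
  node 31: 1 child(ren)
  node 21: 1 child(ren)
  node 30: 0 child(ren)
  node 45: 2 child(ren)
  node 41: 0 child(ren)
  node 49: 0 child(ren)
Matching nodes: [33, 19, 16, 6, 31, 21, 45]
Count of internal (non-leaf) nodes: 7


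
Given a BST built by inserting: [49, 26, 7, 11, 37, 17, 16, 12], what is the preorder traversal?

Tree insertion order: [49, 26, 7, 11, 37, 17, 16, 12]
Tree (level-order array): [49, 26, None, 7, 37, None, 11, None, None, None, 17, 16, None, 12]
Preorder traversal: [49, 26, 7, 11, 17, 16, 12, 37]


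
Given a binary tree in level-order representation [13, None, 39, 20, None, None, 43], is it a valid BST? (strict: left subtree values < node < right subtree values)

Level-order array: [13, None, 39, 20, None, None, 43]
Validate using subtree bounds (lo, hi): at each node, require lo < value < hi,
then recurse left with hi=value and right with lo=value.
Preorder trace (stopping at first violation):
  at node 13 with bounds (-inf, +inf): OK
  at node 39 with bounds (13, +inf): OK
  at node 20 with bounds (13, 39): OK
  at node 43 with bounds (20, 39): VIOLATION
Node 43 violates its bound: not (20 < 43 < 39).
Result: Not a valid BST


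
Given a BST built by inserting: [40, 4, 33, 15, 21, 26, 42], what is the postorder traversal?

Tree insertion order: [40, 4, 33, 15, 21, 26, 42]
Tree (level-order array): [40, 4, 42, None, 33, None, None, 15, None, None, 21, None, 26]
Postorder traversal: [26, 21, 15, 33, 4, 42, 40]


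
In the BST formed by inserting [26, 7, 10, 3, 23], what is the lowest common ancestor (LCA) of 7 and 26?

Tree insertion order: [26, 7, 10, 3, 23]
Tree (level-order array): [26, 7, None, 3, 10, None, None, None, 23]
In a BST, the LCA of p=7, q=26 is the first node v on the
root-to-leaf path with p <= v <= q (go left if both < v, right if both > v).
Walk from root:
  at 26: 7 <= 26 <= 26, this is the LCA
LCA = 26


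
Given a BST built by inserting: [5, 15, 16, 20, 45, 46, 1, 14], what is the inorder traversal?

Tree insertion order: [5, 15, 16, 20, 45, 46, 1, 14]
Tree (level-order array): [5, 1, 15, None, None, 14, 16, None, None, None, 20, None, 45, None, 46]
Inorder traversal: [1, 5, 14, 15, 16, 20, 45, 46]


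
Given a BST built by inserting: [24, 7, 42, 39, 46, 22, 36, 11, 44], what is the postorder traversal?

Tree insertion order: [24, 7, 42, 39, 46, 22, 36, 11, 44]
Tree (level-order array): [24, 7, 42, None, 22, 39, 46, 11, None, 36, None, 44]
Postorder traversal: [11, 22, 7, 36, 39, 44, 46, 42, 24]


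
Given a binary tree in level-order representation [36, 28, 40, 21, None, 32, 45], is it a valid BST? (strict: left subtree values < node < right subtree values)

Level-order array: [36, 28, 40, 21, None, 32, 45]
Validate using subtree bounds (lo, hi): at each node, require lo < value < hi,
then recurse left with hi=value and right with lo=value.
Preorder trace (stopping at first violation):
  at node 36 with bounds (-inf, +inf): OK
  at node 28 with bounds (-inf, 36): OK
  at node 21 with bounds (-inf, 28): OK
  at node 40 with bounds (36, +inf): OK
  at node 32 with bounds (36, 40): VIOLATION
Node 32 violates its bound: not (36 < 32 < 40).
Result: Not a valid BST


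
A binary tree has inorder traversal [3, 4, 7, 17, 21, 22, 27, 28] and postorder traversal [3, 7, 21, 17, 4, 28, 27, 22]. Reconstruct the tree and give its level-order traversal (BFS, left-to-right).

Inorder:   [3, 4, 7, 17, 21, 22, 27, 28]
Postorder: [3, 7, 21, 17, 4, 28, 27, 22]
Algorithm: postorder visits root last, so walk postorder right-to-left;
each value is the root of the current inorder slice — split it at that
value, recurse on the right subtree first, then the left.
Recursive splits:
  root=22; inorder splits into left=[3, 4, 7, 17, 21], right=[27, 28]
  root=27; inorder splits into left=[], right=[28]
  root=28; inorder splits into left=[], right=[]
  root=4; inorder splits into left=[3], right=[7, 17, 21]
  root=17; inorder splits into left=[7], right=[21]
  root=21; inorder splits into left=[], right=[]
  root=7; inorder splits into left=[], right=[]
  root=3; inorder splits into left=[], right=[]
Reconstructed level-order: [22, 4, 27, 3, 17, 28, 7, 21]


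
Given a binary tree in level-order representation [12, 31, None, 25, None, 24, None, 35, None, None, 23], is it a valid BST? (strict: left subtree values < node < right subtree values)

Level-order array: [12, 31, None, 25, None, 24, None, 35, None, None, 23]
Validate using subtree bounds (lo, hi): at each node, require lo < value < hi,
then recurse left with hi=value and right with lo=value.
Preorder trace (stopping at first violation):
  at node 12 with bounds (-inf, +inf): OK
  at node 31 with bounds (-inf, 12): VIOLATION
Node 31 violates its bound: not (-inf < 31 < 12).
Result: Not a valid BST


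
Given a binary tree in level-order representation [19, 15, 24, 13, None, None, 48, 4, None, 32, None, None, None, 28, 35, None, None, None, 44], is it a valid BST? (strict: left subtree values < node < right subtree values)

Level-order array: [19, 15, 24, 13, None, None, 48, 4, None, 32, None, None, None, 28, 35, None, None, None, 44]
Validate using subtree bounds (lo, hi): at each node, require lo < value < hi,
then recurse left with hi=value and right with lo=value.
Preorder trace (stopping at first violation):
  at node 19 with bounds (-inf, +inf): OK
  at node 15 with bounds (-inf, 19): OK
  at node 13 with bounds (-inf, 15): OK
  at node 4 with bounds (-inf, 13): OK
  at node 24 with bounds (19, +inf): OK
  at node 48 with bounds (24, +inf): OK
  at node 32 with bounds (24, 48): OK
  at node 28 with bounds (24, 32): OK
  at node 35 with bounds (32, 48): OK
  at node 44 with bounds (35, 48): OK
No violation found at any node.
Result: Valid BST


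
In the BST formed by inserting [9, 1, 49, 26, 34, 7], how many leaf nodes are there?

Tree built from: [9, 1, 49, 26, 34, 7]
Tree (level-order array): [9, 1, 49, None, 7, 26, None, None, None, None, 34]
Rule: A leaf has 0 children.
Per-node child counts:
  node 9: 2 child(ren)
  node 1: 1 child(ren)
  node 7: 0 child(ren)
  node 49: 1 child(ren)
  node 26: 1 child(ren)
  node 34: 0 child(ren)
Matching nodes: [7, 34]
Count of leaf nodes: 2


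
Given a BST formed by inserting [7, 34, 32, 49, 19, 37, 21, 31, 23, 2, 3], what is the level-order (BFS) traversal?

Tree insertion order: [7, 34, 32, 49, 19, 37, 21, 31, 23, 2, 3]
Tree (level-order array): [7, 2, 34, None, 3, 32, 49, None, None, 19, None, 37, None, None, 21, None, None, None, 31, 23]
BFS from the root, enqueuing left then right child of each popped node:
  queue [7] -> pop 7, enqueue [2, 34], visited so far: [7]
  queue [2, 34] -> pop 2, enqueue [3], visited so far: [7, 2]
  queue [34, 3] -> pop 34, enqueue [32, 49], visited so far: [7, 2, 34]
  queue [3, 32, 49] -> pop 3, enqueue [none], visited so far: [7, 2, 34, 3]
  queue [32, 49] -> pop 32, enqueue [19], visited so far: [7, 2, 34, 3, 32]
  queue [49, 19] -> pop 49, enqueue [37], visited so far: [7, 2, 34, 3, 32, 49]
  queue [19, 37] -> pop 19, enqueue [21], visited so far: [7, 2, 34, 3, 32, 49, 19]
  queue [37, 21] -> pop 37, enqueue [none], visited so far: [7, 2, 34, 3, 32, 49, 19, 37]
  queue [21] -> pop 21, enqueue [31], visited so far: [7, 2, 34, 3, 32, 49, 19, 37, 21]
  queue [31] -> pop 31, enqueue [23], visited so far: [7, 2, 34, 3, 32, 49, 19, 37, 21, 31]
  queue [23] -> pop 23, enqueue [none], visited so far: [7, 2, 34, 3, 32, 49, 19, 37, 21, 31, 23]
Result: [7, 2, 34, 3, 32, 49, 19, 37, 21, 31, 23]


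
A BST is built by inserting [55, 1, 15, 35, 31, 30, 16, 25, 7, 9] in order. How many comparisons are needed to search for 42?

Search path for 42: 55 -> 1 -> 15 -> 35
Found: False
Comparisons: 4


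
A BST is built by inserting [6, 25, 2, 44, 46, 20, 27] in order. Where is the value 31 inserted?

Starting tree (level order): [6, 2, 25, None, None, 20, 44, None, None, 27, 46]
Insertion path: 6 -> 25 -> 44 -> 27
Result: insert 31 as right child of 27
Final tree (level order): [6, 2, 25, None, None, 20, 44, None, None, 27, 46, None, 31]


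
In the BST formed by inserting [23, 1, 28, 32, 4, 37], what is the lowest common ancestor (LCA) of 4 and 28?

Tree insertion order: [23, 1, 28, 32, 4, 37]
Tree (level-order array): [23, 1, 28, None, 4, None, 32, None, None, None, 37]
In a BST, the LCA of p=4, q=28 is the first node v on the
root-to-leaf path with p <= v <= q (go left if both < v, right if both > v).
Walk from root:
  at 23: 4 <= 23 <= 28, this is the LCA
LCA = 23


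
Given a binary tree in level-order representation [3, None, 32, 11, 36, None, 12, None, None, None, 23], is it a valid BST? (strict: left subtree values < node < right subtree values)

Level-order array: [3, None, 32, 11, 36, None, 12, None, None, None, 23]
Validate using subtree bounds (lo, hi): at each node, require lo < value < hi,
then recurse left with hi=value and right with lo=value.
Preorder trace (stopping at first violation):
  at node 3 with bounds (-inf, +inf): OK
  at node 32 with bounds (3, +inf): OK
  at node 11 with bounds (3, 32): OK
  at node 12 with bounds (11, 32): OK
  at node 23 with bounds (12, 32): OK
  at node 36 with bounds (32, +inf): OK
No violation found at any node.
Result: Valid BST


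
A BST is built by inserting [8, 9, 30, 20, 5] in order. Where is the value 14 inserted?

Starting tree (level order): [8, 5, 9, None, None, None, 30, 20]
Insertion path: 8 -> 9 -> 30 -> 20
Result: insert 14 as left child of 20
Final tree (level order): [8, 5, 9, None, None, None, 30, 20, None, 14]


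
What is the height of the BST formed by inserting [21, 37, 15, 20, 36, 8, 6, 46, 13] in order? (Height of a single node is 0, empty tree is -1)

Insertion order: [21, 37, 15, 20, 36, 8, 6, 46, 13]
Tree (level-order array): [21, 15, 37, 8, 20, 36, 46, 6, 13]
Compute height bottom-up (empty subtree = -1):
  height(6) = 1 + max(-1, -1) = 0
  height(13) = 1 + max(-1, -1) = 0
  height(8) = 1 + max(0, 0) = 1
  height(20) = 1 + max(-1, -1) = 0
  height(15) = 1 + max(1, 0) = 2
  height(36) = 1 + max(-1, -1) = 0
  height(46) = 1 + max(-1, -1) = 0
  height(37) = 1 + max(0, 0) = 1
  height(21) = 1 + max(2, 1) = 3
Height = 3


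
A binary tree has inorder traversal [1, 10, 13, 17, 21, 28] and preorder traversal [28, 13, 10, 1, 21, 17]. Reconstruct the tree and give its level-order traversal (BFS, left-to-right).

Inorder:  [1, 10, 13, 17, 21, 28]
Preorder: [28, 13, 10, 1, 21, 17]
Algorithm: preorder visits root first, so consume preorder in order;
for each root, split the current inorder slice at that value into
left-subtree inorder and right-subtree inorder, then recurse.
Recursive splits:
  root=28; inorder splits into left=[1, 10, 13, 17, 21], right=[]
  root=13; inorder splits into left=[1, 10], right=[17, 21]
  root=10; inorder splits into left=[1], right=[]
  root=1; inorder splits into left=[], right=[]
  root=21; inorder splits into left=[17], right=[]
  root=17; inorder splits into left=[], right=[]
Reconstructed level-order: [28, 13, 10, 21, 1, 17]


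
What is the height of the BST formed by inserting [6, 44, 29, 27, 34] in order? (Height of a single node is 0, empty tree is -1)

Insertion order: [6, 44, 29, 27, 34]
Tree (level-order array): [6, None, 44, 29, None, 27, 34]
Compute height bottom-up (empty subtree = -1):
  height(27) = 1 + max(-1, -1) = 0
  height(34) = 1 + max(-1, -1) = 0
  height(29) = 1 + max(0, 0) = 1
  height(44) = 1 + max(1, -1) = 2
  height(6) = 1 + max(-1, 2) = 3
Height = 3


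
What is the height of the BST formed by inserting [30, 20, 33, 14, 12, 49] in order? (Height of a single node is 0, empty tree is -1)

Insertion order: [30, 20, 33, 14, 12, 49]
Tree (level-order array): [30, 20, 33, 14, None, None, 49, 12]
Compute height bottom-up (empty subtree = -1):
  height(12) = 1 + max(-1, -1) = 0
  height(14) = 1 + max(0, -1) = 1
  height(20) = 1 + max(1, -1) = 2
  height(49) = 1 + max(-1, -1) = 0
  height(33) = 1 + max(-1, 0) = 1
  height(30) = 1 + max(2, 1) = 3
Height = 3


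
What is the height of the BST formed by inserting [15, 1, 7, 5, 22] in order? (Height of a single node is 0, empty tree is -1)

Insertion order: [15, 1, 7, 5, 22]
Tree (level-order array): [15, 1, 22, None, 7, None, None, 5]
Compute height bottom-up (empty subtree = -1):
  height(5) = 1 + max(-1, -1) = 0
  height(7) = 1 + max(0, -1) = 1
  height(1) = 1 + max(-1, 1) = 2
  height(22) = 1 + max(-1, -1) = 0
  height(15) = 1 + max(2, 0) = 3
Height = 3


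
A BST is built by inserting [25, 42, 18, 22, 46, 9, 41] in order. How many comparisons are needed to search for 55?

Search path for 55: 25 -> 42 -> 46
Found: False
Comparisons: 3


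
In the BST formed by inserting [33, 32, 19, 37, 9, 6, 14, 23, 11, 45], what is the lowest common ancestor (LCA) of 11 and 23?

Tree insertion order: [33, 32, 19, 37, 9, 6, 14, 23, 11, 45]
Tree (level-order array): [33, 32, 37, 19, None, None, 45, 9, 23, None, None, 6, 14, None, None, None, None, 11]
In a BST, the LCA of p=11, q=23 is the first node v on the
root-to-leaf path with p <= v <= q (go left if both < v, right if both > v).
Walk from root:
  at 33: both 11 and 23 < 33, go left
  at 32: both 11 and 23 < 32, go left
  at 19: 11 <= 19 <= 23, this is the LCA
LCA = 19


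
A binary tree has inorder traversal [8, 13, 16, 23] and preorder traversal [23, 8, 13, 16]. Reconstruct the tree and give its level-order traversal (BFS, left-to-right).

Inorder:  [8, 13, 16, 23]
Preorder: [23, 8, 13, 16]
Algorithm: preorder visits root first, so consume preorder in order;
for each root, split the current inorder slice at that value into
left-subtree inorder and right-subtree inorder, then recurse.
Recursive splits:
  root=23; inorder splits into left=[8, 13, 16], right=[]
  root=8; inorder splits into left=[], right=[13, 16]
  root=13; inorder splits into left=[], right=[16]
  root=16; inorder splits into left=[], right=[]
Reconstructed level-order: [23, 8, 13, 16]


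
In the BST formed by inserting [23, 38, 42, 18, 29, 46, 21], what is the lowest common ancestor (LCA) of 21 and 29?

Tree insertion order: [23, 38, 42, 18, 29, 46, 21]
Tree (level-order array): [23, 18, 38, None, 21, 29, 42, None, None, None, None, None, 46]
In a BST, the LCA of p=21, q=29 is the first node v on the
root-to-leaf path with p <= v <= q (go left if both < v, right if both > v).
Walk from root:
  at 23: 21 <= 23 <= 29, this is the LCA
LCA = 23


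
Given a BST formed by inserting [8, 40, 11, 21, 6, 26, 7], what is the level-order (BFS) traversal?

Tree insertion order: [8, 40, 11, 21, 6, 26, 7]
Tree (level-order array): [8, 6, 40, None, 7, 11, None, None, None, None, 21, None, 26]
BFS from the root, enqueuing left then right child of each popped node:
  queue [8] -> pop 8, enqueue [6, 40], visited so far: [8]
  queue [6, 40] -> pop 6, enqueue [7], visited so far: [8, 6]
  queue [40, 7] -> pop 40, enqueue [11], visited so far: [8, 6, 40]
  queue [7, 11] -> pop 7, enqueue [none], visited so far: [8, 6, 40, 7]
  queue [11] -> pop 11, enqueue [21], visited so far: [8, 6, 40, 7, 11]
  queue [21] -> pop 21, enqueue [26], visited so far: [8, 6, 40, 7, 11, 21]
  queue [26] -> pop 26, enqueue [none], visited so far: [8, 6, 40, 7, 11, 21, 26]
Result: [8, 6, 40, 7, 11, 21, 26]


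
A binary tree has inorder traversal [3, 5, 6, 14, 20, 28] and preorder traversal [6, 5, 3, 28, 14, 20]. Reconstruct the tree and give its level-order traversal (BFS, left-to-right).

Inorder:  [3, 5, 6, 14, 20, 28]
Preorder: [6, 5, 3, 28, 14, 20]
Algorithm: preorder visits root first, so consume preorder in order;
for each root, split the current inorder slice at that value into
left-subtree inorder and right-subtree inorder, then recurse.
Recursive splits:
  root=6; inorder splits into left=[3, 5], right=[14, 20, 28]
  root=5; inorder splits into left=[3], right=[]
  root=3; inorder splits into left=[], right=[]
  root=28; inorder splits into left=[14, 20], right=[]
  root=14; inorder splits into left=[], right=[20]
  root=20; inorder splits into left=[], right=[]
Reconstructed level-order: [6, 5, 28, 3, 14, 20]


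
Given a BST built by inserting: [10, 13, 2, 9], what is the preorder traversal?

Tree insertion order: [10, 13, 2, 9]
Tree (level-order array): [10, 2, 13, None, 9]
Preorder traversal: [10, 2, 9, 13]


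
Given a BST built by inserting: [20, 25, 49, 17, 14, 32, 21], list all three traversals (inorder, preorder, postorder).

Tree insertion order: [20, 25, 49, 17, 14, 32, 21]
Tree (level-order array): [20, 17, 25, 14, None, 21, 49, None, None, None, None, 32]
Inorder (L, root, R): [14, 17, 20, 21, 25, 32, 49]
Preorder (root, L, R): [20, 17, 14, 25, 21, 49, 32]
Postorder (L, R, root): [14, 17, 21, 32, 49, 25, 20]
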